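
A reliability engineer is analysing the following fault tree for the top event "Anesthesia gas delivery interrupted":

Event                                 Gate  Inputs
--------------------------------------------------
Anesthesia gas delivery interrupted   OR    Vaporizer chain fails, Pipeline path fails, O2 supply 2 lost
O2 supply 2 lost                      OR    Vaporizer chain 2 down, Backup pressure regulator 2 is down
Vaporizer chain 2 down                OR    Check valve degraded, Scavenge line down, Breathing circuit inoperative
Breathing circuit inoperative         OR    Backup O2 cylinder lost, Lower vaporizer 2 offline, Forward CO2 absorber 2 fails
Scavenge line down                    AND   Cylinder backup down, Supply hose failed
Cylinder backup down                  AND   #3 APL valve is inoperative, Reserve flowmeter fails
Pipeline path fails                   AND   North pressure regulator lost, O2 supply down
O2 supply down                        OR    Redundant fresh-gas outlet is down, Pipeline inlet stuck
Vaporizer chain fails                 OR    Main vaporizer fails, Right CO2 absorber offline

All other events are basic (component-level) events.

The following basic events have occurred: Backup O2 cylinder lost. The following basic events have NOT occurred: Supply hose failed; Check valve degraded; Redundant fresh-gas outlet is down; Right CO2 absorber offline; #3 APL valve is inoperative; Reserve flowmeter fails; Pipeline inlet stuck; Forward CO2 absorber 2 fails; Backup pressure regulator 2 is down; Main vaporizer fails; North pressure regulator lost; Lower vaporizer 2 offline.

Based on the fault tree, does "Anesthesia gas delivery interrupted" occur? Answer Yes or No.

Yes

Vaporizer chain fails [OR]: Main vaporizer fails=not, Right CO2 absorber offline=not → no input occurs → does not occur.
O2 supply down [OR]: Redundant fresh-gas outlet is down=not, Pipeline inlet stuck=not → no input occurs → does not occur.
Pipeline path fails [AND]: North pressure regulator lost=not, O2 supply down=not → not all inputs occur → does not occur.
Cylinder backup down [AND]: #3 APL valve is inoperative=not, Reserve flowmeter fails=not → not all inputs occur → does not occur.
Scavenge line down [AND]: Cylinder backup down=not, Supply hose failed=not → not all inputs occur → does not occur.
Breathing circuit inoperative [OR]: Backup O2 cylinder lost=occurs, Lower vaporizer 2 offline=not, Forward CO2 absorber 2 fails=not → at least one input occurs → occurs.
Vaporizer chain 2 down [OR]: Check valve degraded=not, Scavenge line down=not, Breathing circuit inoperative=occurs → at least one input occurs → occurs.
O2 supply 2 lost [OR]: Vaporizer chain 2 down=occurs, Backup pressure regulator 2 is down=not → at least one input occurs → occurs.
Anesthesia gas delivery interrupted [OR]: Vaporizer chain fails=not, Pipeline path fails=not, O2 supply 2 lost=occurs → at least one input occurs → occurs.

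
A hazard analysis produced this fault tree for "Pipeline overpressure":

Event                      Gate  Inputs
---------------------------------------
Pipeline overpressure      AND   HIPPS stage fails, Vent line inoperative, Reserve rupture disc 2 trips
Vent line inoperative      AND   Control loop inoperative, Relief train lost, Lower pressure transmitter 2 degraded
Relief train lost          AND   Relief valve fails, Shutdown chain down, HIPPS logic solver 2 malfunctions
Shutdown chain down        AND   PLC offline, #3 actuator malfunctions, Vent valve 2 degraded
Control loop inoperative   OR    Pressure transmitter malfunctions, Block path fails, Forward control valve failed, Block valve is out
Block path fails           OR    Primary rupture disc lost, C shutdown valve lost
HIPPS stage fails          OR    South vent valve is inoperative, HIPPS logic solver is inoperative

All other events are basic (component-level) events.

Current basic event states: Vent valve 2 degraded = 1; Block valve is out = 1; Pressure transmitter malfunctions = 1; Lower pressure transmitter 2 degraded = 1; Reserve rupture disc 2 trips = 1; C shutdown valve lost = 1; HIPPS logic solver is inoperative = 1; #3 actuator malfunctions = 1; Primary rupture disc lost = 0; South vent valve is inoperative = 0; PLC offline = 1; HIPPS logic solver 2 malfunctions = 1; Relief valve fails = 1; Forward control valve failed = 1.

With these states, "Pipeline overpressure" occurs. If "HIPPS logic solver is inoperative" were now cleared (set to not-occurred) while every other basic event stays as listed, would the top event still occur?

Counterfactual: set "HIPPS logic solver is inoperative" to not occurred.
HIPPS stage fails [OR]: South vent valve is inoperative=not, HIPPS logic solver is inoperative=not → no input occurs → does not occur.
Block path fails [OR]: Primary rupture disc lost=not, C shutdown valve lost=occurs → at least one input occurs → occurs.
Control loop inoperative [OR]: Pressure transmitter malfunctions=occurs, Block path fails=occurs, Forward control valve failed=occurs, Block valve is out=occurs → at least one input occurs → occurs.
Shutdown chain down [AND]: PLC offline=occurs, #3 actuator malfunctions=occurs, Vent valve 2 degraded=occurs → all inputs occur → occurs.
Relief train lost [AND]: Relief valve fails=occurs, Shutdown chain down=occurs, HIPPS logic solver 2 malfunctions=occurs → all inputs occur → occurs.
Vent line inoperative [AND]: Control loop inoperative=occurs, Relief train lost=occurs, Lower pressure transmitter 2 degraded=occurs → all inputs occur → occurs.
Pipeline overpressure [AND]: HIPPS stage fails=not, Vent line inoperative=occurs, Reserve rupture disc 2 trips=occurs → not all inputs occur → does not occur.

No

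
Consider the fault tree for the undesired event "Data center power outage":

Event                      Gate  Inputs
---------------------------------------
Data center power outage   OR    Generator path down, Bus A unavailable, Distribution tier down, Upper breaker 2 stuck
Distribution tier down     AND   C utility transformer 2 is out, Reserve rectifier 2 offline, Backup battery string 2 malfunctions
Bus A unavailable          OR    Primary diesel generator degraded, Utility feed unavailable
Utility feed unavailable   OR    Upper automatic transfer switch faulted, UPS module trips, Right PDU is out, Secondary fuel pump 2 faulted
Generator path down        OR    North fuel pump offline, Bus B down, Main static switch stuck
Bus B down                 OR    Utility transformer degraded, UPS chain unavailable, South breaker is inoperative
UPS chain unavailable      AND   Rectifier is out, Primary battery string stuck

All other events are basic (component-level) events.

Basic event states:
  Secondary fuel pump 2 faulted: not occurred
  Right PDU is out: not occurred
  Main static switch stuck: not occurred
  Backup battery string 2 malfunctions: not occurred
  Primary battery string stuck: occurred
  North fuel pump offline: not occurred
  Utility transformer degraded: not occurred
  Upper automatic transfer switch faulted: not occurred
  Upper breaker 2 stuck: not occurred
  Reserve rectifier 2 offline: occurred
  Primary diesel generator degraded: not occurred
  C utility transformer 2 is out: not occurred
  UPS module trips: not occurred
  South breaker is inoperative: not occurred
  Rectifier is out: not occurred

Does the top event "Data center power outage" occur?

UPS chain unavailable [AND]: Rectifier is out=not, Primary battery string stuck=occurs → not all inputs occur → does not occur.
Bus B down [OR]: Utility transformer degraded=not, UPS chain unavailable=not, South breaker is inoperative=not → no input occurs → does not occur.
Generator path down [OR]: North fuel pump offline=not, Bus B down=not, Main static switch stuck=not → no input occurs → does not occur.
Utility feed unavailable [OR]: Upper automatic transfer switch faulted=not, UPS module trips=not, Right PDU is out=not, Secondary fuel pump 2 faulted=not → no input occurs → does not occur.
Bus A unavailable [OR]: Primary diesel generator degraded=not, Utility feed unavailable=not → no input occurs → does not occur.
Distribution tier down [AND]: C utility transformer 2 is out=not, Reserve rectifier 2 offline=occurs, Backup battery string 2 malfunctions=not → not all inputs occur → does not occur.
Data center power outage [OR]: Generator path down=not, Bus A unavailable=not, Distribution tier down=not, Upper breaker 2 stuck=not → no input occurs → does not occur.

No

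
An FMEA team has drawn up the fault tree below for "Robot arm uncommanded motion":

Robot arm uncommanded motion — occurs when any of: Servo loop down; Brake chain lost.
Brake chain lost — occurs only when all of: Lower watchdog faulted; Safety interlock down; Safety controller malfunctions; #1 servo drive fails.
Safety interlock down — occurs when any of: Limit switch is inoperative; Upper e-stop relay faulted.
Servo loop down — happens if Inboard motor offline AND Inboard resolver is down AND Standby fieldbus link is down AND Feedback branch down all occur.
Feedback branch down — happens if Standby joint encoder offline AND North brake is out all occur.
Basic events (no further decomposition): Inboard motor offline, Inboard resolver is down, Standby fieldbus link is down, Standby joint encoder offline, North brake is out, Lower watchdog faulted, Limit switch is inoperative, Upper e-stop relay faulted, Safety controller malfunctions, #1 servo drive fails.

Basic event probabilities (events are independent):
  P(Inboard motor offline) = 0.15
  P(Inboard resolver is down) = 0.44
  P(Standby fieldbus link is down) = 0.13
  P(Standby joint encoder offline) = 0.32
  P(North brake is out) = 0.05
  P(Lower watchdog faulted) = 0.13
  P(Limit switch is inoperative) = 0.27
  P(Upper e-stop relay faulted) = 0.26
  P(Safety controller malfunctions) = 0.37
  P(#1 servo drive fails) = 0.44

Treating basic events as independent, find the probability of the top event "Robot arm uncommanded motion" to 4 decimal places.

0.0099

P(Feedback branch down) [AND] = 0.32 × 0.05 = 0.016000
P(Servo loop down) [AND] = 0.15 × 0.44 × 0.13 × 0.016000 = 0.000137
P(Safety interlock down) [OR] = 1 − (1−0.27) × (1−0.26) = 0.459800
P(Brake chain lost) [AND] = 0.13 × 0.459800 × 0.37 × 0.44 = 0.009731
P(Robot arm uncommanded motion) [OR] = 1 − (1−0.000137) × (1−0.009731) = 0.009867
Rounded to 4 decimal places: P(Robot arm uncommanded motion) ≈ 0.0099.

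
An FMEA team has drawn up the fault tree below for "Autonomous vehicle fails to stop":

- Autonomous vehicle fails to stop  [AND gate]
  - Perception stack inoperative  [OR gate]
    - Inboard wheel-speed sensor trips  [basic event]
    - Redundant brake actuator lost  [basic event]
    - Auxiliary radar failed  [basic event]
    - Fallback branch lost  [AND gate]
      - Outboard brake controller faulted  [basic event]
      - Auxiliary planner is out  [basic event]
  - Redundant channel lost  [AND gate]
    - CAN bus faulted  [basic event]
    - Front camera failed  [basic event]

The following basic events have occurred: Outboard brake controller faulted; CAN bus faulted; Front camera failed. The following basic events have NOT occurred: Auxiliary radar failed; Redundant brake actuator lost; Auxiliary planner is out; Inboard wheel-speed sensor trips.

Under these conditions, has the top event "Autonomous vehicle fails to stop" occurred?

No

Fallback branch lost [AND]: Outboard brake controller faulted=occurs, Auxiliary planner is out=not → not all inputs occur → does not occur.
Perception stack inoperative [OR]: Inboard wheel-speed sensor trips=not, Redundant brake actuator lost=not, Auxiliary radar failed=not, Fallback branch lost=not → no input occurs → does not occur.
Redundant channel lost [AND]: CAN bus faulted=occurs, Front camera failed=occurs → all inputs occur → occurs.
Autonomous vehicle fails to stop [AND]: Perception stack inoperative=not, Redundant channel lost=occurs → not all inputs occur → does not occur.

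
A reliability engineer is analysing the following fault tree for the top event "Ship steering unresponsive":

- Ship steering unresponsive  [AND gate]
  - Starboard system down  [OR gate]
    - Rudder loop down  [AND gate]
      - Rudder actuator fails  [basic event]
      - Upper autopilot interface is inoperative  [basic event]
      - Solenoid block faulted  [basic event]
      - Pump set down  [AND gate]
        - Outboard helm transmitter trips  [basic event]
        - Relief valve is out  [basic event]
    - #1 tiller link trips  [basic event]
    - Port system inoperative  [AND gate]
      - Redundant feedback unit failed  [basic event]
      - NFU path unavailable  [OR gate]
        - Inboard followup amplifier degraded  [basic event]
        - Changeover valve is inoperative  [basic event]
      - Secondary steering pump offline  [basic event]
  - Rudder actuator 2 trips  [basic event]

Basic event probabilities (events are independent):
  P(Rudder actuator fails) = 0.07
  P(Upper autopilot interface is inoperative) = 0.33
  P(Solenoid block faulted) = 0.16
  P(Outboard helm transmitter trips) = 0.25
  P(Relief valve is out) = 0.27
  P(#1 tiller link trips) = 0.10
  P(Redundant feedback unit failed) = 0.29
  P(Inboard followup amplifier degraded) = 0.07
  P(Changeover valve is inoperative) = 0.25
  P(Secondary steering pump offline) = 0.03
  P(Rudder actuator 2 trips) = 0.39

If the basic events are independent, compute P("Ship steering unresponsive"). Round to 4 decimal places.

0.0400

P(Pump set down) [AND] = 0.25 × 0.27 = 0.067500
P(Rudder loop down) [AND] = 0.07 × 0.33 × 0.16 × 0.067500 = 0.000249
P(NFU path unavailable) [OR] = 1 − (1−0.07) × (1−0.25) = 0.302500
P(Port system inoperative) [AND] = 0.29 × 0.302500 × 0.03 = 0.002632
P(Starboard system down) [OR] = 1 − (1−0.000249) × (1−0.10) × (1−0.002632) = 0.102592
P(Ship steering unresponsive) [AND] = 0.102592 × 0.39 = 0.040011
Rounded to 4 decimal places: P(Ship steering unresponsive) ≈ 0.0400.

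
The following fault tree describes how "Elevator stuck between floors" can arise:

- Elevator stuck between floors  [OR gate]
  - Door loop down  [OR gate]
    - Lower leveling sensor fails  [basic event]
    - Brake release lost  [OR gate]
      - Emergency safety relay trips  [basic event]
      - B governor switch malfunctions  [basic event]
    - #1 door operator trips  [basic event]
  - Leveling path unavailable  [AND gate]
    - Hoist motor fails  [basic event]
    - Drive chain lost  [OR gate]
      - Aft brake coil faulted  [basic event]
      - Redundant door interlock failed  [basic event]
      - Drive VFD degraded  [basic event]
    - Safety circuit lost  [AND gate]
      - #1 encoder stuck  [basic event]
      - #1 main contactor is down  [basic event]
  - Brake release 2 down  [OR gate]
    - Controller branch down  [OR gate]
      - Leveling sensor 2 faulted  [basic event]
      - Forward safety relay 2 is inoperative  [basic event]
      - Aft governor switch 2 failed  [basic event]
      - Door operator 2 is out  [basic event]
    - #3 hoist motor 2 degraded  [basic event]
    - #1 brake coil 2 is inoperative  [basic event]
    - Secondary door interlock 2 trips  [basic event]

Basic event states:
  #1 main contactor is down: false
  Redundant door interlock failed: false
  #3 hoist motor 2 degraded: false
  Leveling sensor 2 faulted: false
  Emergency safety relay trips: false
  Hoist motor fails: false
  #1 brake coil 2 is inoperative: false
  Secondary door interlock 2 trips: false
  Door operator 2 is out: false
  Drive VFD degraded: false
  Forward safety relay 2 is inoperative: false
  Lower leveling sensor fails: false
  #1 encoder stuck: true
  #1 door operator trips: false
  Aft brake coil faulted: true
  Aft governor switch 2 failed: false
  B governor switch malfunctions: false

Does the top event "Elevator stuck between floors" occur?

Brake release lost [OR]: Emergency safety relay trips=not, B governor switch malfunctions=not → no input occurs → does not occur.
Door loop down [OR]: Lower leveling sensor fails=not, Brake release lost=not, #1 door operator trips=not → no input occurs → does not occur.
Drive chain lost [OR]: Aft brake coil faulted=occurs, Redundant door interlock failed=not, Drive VFD degraded=not → at least one input occurs → occurs.
Safety circuit lost [AND]: #1 encoder stuck=occurs, #1 main contactor is down=not → not all inputs occur → does not occur.
Leveling path unavailable [AND]: Hoist motor fails=not, Drive chain lost=occurs, Safety circuit lost=not → not all inputs occur → does not occur.
Controller branch down [OR]: Leveling sensor 2 faulted=not, Forward safety relay 2 is inoperative=not, Aft governor switch 2 failed=not, Door operator 2 is out=not → no input occurs → does not occur.
Brake release 2 down [OR]: Controller branch down=not, #3 hoist motor 2 degraded=not, #1 brake coil 2 is inoperative=not, Secondary door interlock 2 trips=not → no input occurs → does not occur.
Elevator stuck between floors [OR]: Door loop down=not, Leveling path unavailable=not, Brake release 2 down=not → no input occurs → does not occur.

No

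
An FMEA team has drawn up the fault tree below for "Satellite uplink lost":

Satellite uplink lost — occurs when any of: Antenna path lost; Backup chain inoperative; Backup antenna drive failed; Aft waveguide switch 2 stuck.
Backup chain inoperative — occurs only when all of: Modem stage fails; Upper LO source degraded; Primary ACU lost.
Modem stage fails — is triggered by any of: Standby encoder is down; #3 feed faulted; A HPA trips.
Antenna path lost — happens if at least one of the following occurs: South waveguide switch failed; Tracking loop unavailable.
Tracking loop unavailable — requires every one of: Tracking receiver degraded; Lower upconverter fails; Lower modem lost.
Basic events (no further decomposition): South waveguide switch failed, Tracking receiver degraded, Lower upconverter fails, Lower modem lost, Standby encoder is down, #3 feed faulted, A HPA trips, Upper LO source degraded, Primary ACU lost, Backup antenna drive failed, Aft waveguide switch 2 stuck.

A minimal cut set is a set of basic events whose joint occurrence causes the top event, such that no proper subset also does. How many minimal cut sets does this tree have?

Tracking loop unavailable [AND]: one cut set from each child combined → 1 × 1 × 1 = 1 cut set(s).
Antenna path lost [OR]: union of children's cut sets → 2 cut set(s).
Modem stage fails [OR]: union of children's cut sets → 3 cut set(s).
Backup chain inoperative [AND]: one cut set from each child combined → 3 × 1 × 1 = 3 cut set(s).
Satellite uplink lost [OR]: union of children's cut sets → 7 cut set(s).
Minimal cut sets: {South waveguide switch failed}; {Lower modem lost, Lower upconverter fails, Tracking receiver degraded}; {Primary ACU lost, Standby encoder is down, Upper LO source degraded}; {#3 feed faulted, Primary ACU lost, Upper LO source degraded}; {A HPA trips, Primary ACU lost, Upper LO source degraded}; {Backup antenna drive failed}; {Aft waveguide switch 2 stuck}.

7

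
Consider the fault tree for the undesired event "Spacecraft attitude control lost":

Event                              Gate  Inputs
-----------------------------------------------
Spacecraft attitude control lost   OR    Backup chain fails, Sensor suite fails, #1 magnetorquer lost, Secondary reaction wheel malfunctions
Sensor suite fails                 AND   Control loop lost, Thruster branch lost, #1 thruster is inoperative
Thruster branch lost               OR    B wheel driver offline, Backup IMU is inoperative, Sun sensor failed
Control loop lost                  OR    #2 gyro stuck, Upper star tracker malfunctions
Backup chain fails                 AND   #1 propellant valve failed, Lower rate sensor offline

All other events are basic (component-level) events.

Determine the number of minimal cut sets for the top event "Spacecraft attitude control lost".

9

Backup chain fails [AND]: one cut set from each child combined → 1 × 1 = 1 cut set(s).
Control loop lost [OR]: union of children's cut sets → 2 cut set(s).
Thruster branch lost [OR]: union of children's cut sets → 3 cut set(s).
Sensor suite fails [AND]: one cut set from each child combined → 2 × 3 × 1 = 6 cut set(s).
Spacecraft attitude control lost [OR]: union of children's cut sets → 9 cut set(s).
Minimal cut sets: {#1 propellant valve failed, Lower rate sensor offline}; {#1 thruster is inoperative, #2 gyro stuck, B wheel driver offline}; {#1 thruster is inoperative, #2 gyro stuck, Backup IMU is inoperative}; {#1 thruster is inoperative, #2 gyro stuck, Sun sensor failed}; {#1 thruster is inoperative, B wheel driver offline, Upper star tracker malfunctions}; {#1 thruster is inoperative, Backup IMU is inoperative, Upper star tracker malfunctions}; {#1 thruster is inoperative, Sun sensor failed, Upper star tracker malfunctions}; {#1 magnetorquer lost}; {Secondary reaction wheel malfunctions}.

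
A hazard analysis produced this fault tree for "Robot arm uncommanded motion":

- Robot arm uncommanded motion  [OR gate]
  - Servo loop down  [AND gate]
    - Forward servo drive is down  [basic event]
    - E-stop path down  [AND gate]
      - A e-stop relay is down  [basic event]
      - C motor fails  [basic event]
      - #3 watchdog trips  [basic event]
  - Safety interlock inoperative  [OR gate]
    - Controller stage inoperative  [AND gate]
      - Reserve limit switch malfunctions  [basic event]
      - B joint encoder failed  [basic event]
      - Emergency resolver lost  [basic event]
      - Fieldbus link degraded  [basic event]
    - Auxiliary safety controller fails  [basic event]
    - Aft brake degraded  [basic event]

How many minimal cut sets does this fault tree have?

4

E-stop path down [AND]: one cut set from each child combined → 1 × 1 × 1 = 1 cut set(s).
Servo loop down [AND]: one cut set from each child combined → 1 × 1 = 1 cut set(s).
Controller stage inoperative [AND]: one cut set from each child combined → 1 × 1 × 1 × 1 = 1 cut set(s).
Safety interlock inoperative [OR]: union of children's cut sets → 3 cut set(s).
Robot arm uncommanded motion [OR]: union of children's cut sets → 4 cut set(s).
Minimal cut sets: {#3 watchdog trips, A e-stop relay is down, C motor fails, Forward servo drive is down}; {B joint encoder failed, Emergency resolver lost, Fieldbus link degraded, Reserve limit switch malfunctions}; {Auxiliary safety controller fails}; {Aft brake degraded}.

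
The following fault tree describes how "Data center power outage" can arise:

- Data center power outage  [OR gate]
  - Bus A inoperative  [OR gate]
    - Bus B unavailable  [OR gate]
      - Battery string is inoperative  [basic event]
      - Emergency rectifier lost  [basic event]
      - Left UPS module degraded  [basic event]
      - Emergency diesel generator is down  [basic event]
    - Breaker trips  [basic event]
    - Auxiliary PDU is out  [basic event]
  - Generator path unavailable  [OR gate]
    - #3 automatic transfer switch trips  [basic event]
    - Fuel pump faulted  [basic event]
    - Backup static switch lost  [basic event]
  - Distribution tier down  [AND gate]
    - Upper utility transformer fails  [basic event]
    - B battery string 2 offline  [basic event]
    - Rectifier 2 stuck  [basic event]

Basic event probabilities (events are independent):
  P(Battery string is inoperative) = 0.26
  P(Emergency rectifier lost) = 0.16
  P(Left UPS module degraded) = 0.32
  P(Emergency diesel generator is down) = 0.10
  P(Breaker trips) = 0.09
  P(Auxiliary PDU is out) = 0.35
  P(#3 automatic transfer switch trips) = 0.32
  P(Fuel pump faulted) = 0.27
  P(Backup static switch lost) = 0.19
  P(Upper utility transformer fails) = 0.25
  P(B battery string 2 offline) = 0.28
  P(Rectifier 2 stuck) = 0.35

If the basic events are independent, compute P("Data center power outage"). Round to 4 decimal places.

0.9117

P(Bus B unavailable) [OR] = 1 − (1−0.26) × (1−0.16) × (1−0.32) × (1−0.10) = 0.619581
P(Bus A inoperative) [OR] = 1 − (1−0.619581) × (1−0.09) × (1−0.35) = 0.774982
P(Generator path unavailable) [OR] = 1 − (1−0.32) × (1−0.27) × (1−0.19) = 0.597916
P(Distribution tier down) [AND] = 0.25 × 0.28 × 0.35 = 0.024500
P(Data center power outage) [OR] = 1 − (1−0.774982) × (1−0.597916) × (1−0.024500) = 0.911741
Rounded to 4 decimal places: P(Data center power outage) ≈ 0.9117.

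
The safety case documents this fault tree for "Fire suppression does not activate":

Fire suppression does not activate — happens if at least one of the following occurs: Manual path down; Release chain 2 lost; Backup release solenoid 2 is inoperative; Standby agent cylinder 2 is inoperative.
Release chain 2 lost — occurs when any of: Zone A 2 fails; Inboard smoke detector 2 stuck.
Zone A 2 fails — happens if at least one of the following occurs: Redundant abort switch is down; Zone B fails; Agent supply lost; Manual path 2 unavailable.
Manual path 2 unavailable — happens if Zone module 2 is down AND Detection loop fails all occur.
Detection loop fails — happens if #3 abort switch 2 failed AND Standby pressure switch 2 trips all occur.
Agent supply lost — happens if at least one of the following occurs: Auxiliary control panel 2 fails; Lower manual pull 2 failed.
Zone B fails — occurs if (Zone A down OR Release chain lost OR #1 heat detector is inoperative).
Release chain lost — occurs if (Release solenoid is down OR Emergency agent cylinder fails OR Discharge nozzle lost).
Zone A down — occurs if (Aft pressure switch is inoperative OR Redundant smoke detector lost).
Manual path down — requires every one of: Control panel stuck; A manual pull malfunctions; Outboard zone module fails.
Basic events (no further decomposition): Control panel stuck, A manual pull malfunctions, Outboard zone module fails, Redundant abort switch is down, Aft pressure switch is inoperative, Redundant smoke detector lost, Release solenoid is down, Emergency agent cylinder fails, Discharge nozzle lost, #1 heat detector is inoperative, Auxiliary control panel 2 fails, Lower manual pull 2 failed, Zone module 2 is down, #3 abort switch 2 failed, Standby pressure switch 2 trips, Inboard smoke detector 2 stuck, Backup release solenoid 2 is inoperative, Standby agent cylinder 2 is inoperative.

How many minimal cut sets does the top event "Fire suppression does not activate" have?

14

Manual path down [AND]: one cut set from each child combined → 1 × 1 × 1 = 1 cut set(s).
Zone A down [OR]: union of children's cut sets → 2 cut set(s).
Release chain lost [OR]: union of children's cut sets → 3 cut set(s).
Zone B fails [OR]: union of children's cut sets → 6 cut set(s).
Agent supply lost [OR]: union of children's cut sets → 2 cut set(s).
Detection loop fails [AND]: one cut set from each child combined → 1 × 1 = 1 cut set(s).
Manual path 2 unavailable [AND]: one cut set from each child combined → 1 × 1 = 1 cut set(s).
Zone A 2 fails [OR]: union of children's cut sets → 10 cut set(s).
Release chain 2 lost [OR]: union of children's cut sets → 11 cut set(s).
Fire suppression does not activate [OR]: union of children's cut sets → 14 cut set(s).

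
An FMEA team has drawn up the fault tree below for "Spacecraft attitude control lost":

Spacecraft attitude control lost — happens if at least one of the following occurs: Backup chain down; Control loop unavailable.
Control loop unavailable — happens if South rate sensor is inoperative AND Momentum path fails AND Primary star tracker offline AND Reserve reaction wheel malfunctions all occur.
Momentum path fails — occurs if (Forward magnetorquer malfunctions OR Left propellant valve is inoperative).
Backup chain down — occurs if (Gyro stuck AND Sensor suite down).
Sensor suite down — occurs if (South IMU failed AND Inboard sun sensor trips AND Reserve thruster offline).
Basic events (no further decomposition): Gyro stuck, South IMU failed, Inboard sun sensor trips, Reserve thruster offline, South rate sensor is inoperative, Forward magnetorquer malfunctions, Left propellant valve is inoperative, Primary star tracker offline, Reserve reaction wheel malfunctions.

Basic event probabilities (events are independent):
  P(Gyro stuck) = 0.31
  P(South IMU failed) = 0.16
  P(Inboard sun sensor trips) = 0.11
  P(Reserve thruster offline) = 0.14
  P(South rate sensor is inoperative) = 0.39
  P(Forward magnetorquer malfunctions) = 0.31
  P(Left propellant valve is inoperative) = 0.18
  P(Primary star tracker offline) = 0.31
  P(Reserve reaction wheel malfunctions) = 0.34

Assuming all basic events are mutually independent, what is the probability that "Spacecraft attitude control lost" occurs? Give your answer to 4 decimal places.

P(Sensor suite down) [AND] = 0.16 × 0.11 × 0.14 = 0.002464
P(Backup chain down) [AND] = 0.31 × 0.002464 = 0.000764
P(Momentum path fails) [OR] = 1 − (1−0.31) × (1−0.18) = 0.434200
P(Control loop unavailable) [AND] = 0.39 × 0.434200 × 0.31 × 0.34 = 0.017848
P(Spacecraft attitude control lost) [OR] = 1 − (1−0.000764) × (1−0.017848) = 0.018598
Rounded to 4 decimal places: P(Spacecraft attitude control lost) ≈ 0.0186.

0.0186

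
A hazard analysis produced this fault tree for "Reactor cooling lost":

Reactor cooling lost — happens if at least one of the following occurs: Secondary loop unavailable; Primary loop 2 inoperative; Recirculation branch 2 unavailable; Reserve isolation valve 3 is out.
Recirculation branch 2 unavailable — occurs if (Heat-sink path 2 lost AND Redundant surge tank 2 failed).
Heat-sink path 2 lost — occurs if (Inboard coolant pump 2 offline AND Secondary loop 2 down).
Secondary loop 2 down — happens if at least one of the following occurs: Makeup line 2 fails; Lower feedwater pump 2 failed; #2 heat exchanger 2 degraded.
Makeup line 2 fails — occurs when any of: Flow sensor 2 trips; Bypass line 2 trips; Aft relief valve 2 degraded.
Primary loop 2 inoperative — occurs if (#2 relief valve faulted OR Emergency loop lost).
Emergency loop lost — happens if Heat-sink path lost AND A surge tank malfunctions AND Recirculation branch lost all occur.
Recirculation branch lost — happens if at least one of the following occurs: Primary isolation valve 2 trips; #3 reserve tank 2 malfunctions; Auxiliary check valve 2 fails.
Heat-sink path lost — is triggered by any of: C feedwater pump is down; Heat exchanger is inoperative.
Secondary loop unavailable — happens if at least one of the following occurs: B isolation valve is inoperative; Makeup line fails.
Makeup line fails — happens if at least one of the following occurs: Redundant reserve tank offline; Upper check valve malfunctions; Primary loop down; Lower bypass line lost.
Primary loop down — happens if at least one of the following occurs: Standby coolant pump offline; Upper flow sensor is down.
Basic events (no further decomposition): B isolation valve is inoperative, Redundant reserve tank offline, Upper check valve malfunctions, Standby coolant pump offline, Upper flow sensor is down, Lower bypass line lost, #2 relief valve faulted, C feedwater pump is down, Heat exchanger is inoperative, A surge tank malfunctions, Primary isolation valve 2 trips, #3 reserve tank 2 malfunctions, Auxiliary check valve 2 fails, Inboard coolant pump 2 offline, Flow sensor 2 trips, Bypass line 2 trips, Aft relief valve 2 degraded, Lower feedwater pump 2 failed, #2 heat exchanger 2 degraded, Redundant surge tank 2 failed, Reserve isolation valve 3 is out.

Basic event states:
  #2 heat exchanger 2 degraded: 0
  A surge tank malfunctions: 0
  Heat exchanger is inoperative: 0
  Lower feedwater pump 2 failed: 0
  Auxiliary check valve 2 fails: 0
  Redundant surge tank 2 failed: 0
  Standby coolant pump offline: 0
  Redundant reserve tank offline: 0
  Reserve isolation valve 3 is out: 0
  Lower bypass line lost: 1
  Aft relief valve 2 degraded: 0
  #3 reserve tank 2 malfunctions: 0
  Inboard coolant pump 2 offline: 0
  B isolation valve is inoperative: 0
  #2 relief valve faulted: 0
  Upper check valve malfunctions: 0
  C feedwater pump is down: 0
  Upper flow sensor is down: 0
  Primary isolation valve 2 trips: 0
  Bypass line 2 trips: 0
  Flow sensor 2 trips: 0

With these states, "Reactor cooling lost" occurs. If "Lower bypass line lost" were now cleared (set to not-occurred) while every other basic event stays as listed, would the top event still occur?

Counterfactual: set "Lower bypass line lost" to not occurred.
Primary loop down [OR]: Standby coolant pump offline=not, Upper flow sensor is down=not → no input occurs → does not occur.
Makeup line fails [OR]: Redundant reserve tank offline=not, Upper check valve malfunctions=not, Primary loop down=not, Lower bypass line lost=not → no input occurs → does not occur.
Secondary loop unavailable [OR]: B isolation valve is inoperative=not, Makeup line fails=not → no input occurs → does not occur.
Heat-sink path lost [OR]: C feedwater pump is down=not, Heat exchanger is inoperative=not → no input occurs → does not occur.
Recirculation branch lost [OR]: Primary isolation valve 2 trips=not, #3 reserve tank 2 malfunctions=not, Auxiliary check valve 2 fails=not → no input occurs → does not occur.
Emergency loop lost [AND]: Heat-sink path lost=not, A surge tank malfunctions=not, Recirculation branch lost=not → not all inputs occur → does not occur.
Primary loop 2 inoperative [OR]: #2 relief valve faulted=not, Emergency loop lost=not → no input occurs → does not occur.
Makeup line 2 fails [OR]: Flow sensor 2 trips=not, Bypass line 2 trips=not, Aft relief valve 2 degraded=not → no input occurs → does not occur.
Secondary loop 2 down [OR]: Makeup line 2 fails=not, Lower feedwater pump 2 failed=not, #2 heat exchanger 2 degraded=not → no input occurs → does not occur.
Heat-sink path 2 lost [AND]: Inboard coolant pump 2 offline=not, Secondary loop 2 down=not → not all inputs occur → does not occur.
Recirculation branch 2 unavailable [AND]: Heat-sink path 2 lost=not, Redundant surge tank 2 failed=not → not all inputs occur → does not occur.
Reactor cooling lost [OR]: Secondary loop unavailable=not, Primary loop 2 inoperative=not, Recirculation branch 2 unavailable=not, Reserve isolation valve 3 is out=not → no input occurs → does not occur.

No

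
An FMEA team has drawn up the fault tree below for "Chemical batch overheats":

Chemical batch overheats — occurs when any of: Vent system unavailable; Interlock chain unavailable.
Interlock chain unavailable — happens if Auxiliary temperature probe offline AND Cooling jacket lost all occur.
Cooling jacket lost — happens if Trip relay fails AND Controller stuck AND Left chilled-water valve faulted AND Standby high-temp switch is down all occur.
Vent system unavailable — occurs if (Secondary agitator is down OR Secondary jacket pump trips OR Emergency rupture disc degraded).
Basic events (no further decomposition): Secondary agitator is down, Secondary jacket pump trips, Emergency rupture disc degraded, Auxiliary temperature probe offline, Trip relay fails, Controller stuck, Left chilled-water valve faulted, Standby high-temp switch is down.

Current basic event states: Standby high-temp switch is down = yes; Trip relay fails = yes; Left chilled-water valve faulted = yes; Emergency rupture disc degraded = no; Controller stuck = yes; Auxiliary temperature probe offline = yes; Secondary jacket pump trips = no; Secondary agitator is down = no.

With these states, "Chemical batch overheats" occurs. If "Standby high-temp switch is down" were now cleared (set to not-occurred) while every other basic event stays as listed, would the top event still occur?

No

Counterfactual: set "Standby high-temp switch is down" to not occurred.
Vent system unavailable [OR]: Secondary agitator is down=not, Secondary jacket pump trips=not, Emergency rupture disc degraded=not → no input occurs → does not occur.
Cooling jacket lost [AND]: Trip relay fails=occurs, Controller stuck=occurs, Left chilled-water valve faulted=occurs, Standby high-temp switch is down=not → not all inputs occur → does not occur.
Interlock chain unavailable [AND]: Auxiliary temperature probe offline=occurs, Cooling jacket lost=not → not all inputs occur → does not occur.
Chemical batch overheats [OR]: Vent system unavailable=not, Interlock chain unavailable=not → no input occurs → does not occur.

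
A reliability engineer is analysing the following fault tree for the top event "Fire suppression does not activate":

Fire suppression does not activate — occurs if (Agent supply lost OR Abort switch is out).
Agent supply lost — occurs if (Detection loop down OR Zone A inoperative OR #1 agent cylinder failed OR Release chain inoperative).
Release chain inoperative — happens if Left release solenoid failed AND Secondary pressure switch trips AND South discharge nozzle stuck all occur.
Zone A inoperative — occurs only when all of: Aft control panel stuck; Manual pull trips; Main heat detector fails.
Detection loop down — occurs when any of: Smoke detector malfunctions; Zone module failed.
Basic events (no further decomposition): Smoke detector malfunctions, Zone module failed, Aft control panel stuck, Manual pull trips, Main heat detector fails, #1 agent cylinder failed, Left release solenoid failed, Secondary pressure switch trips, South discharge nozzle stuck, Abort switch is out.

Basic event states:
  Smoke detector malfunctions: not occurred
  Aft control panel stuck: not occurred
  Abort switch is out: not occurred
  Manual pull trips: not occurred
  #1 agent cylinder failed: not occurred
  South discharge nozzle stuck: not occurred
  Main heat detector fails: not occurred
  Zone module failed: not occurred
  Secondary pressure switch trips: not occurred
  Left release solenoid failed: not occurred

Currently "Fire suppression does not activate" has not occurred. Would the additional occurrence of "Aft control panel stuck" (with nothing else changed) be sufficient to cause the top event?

Counterfactual: set "Aft control panel stuck" to occurred.
Detection loop down [OR]: Smoke detector malfunctions=not, Zone module failed=not → no input occurs → does not occur.
Zone A inoperative [AND]: Aft control panel stuck=occurs, Manual pull trips=not, Main heat detector fails=not → not all inputs occur → does not occur.
Release chain inoperative [AND]: Left release solenoid failed=not, Secondary pressure switch trips=not, South discharge nozzle stuck=not → not all inputs occur → does not occur.
Agent supply lost [OR]: Detection loop down=not, Zone A inoperative=not, #1 agent cylinder failed=not, Release chain inoperative=not → no input occurs → does not occur.
Fire suppression does not activate [OR]: Agent supply lost=not, Abort switch is out=not → no input occurs → does not occur.

No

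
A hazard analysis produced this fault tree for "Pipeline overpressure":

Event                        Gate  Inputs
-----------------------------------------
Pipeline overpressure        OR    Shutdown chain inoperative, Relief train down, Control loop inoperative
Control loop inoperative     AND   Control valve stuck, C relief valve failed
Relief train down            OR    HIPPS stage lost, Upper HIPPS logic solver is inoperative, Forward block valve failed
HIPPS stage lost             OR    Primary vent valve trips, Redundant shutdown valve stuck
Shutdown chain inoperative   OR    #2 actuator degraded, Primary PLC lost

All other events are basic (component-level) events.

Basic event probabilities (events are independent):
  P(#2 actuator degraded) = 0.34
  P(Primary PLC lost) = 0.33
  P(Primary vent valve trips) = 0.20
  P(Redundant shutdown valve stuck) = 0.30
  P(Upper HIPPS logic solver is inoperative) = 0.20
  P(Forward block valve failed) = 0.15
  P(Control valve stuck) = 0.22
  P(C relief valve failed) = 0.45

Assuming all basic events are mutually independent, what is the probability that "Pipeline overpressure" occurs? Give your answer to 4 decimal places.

P(Shutdown chain inoperative) [OR] = 1 − (1−0.34) × (1−0.33) = 0.557800
P(HIPPS stage lost) [OR] = 1 − (1−0.20) × (1−0.30) = 0.440000
P(Relief train down) [OR] = 1 − (1−0.440000) × (1−0.20) × (1−0.15) = 0.619200
P(Control loop inoperative) [AND] = 0.22 × 0.45 = 0.099000
P(Pipeline overpressure) [OR] = 1 − (1−0.557800) × (1−0.619200) × (1−0.099000) = 0.848281
Rounded to 4 decimal places: P(Pipeline overpressure) ≈ 0.8483.

0.8483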